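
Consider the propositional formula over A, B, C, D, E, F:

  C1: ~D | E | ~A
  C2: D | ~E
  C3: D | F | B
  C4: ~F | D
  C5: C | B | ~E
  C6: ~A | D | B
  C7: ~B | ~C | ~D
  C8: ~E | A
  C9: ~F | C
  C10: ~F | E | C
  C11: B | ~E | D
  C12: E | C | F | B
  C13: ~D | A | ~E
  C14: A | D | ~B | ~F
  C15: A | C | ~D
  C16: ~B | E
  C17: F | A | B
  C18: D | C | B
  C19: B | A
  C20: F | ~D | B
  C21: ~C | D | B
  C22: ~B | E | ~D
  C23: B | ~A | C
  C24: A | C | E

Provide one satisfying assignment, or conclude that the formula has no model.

Case D = 1:
Case E = 1:
From the singleton clause (A), A = 1.
Case C = 0:
From the singleton clause (B), B = 1.
From the singleton clause (~F), F = 0.
Every clause now holds.

A ↦ 1; B ↦ 1; C ↦ 0; D ↦ 1; E ↦ 1; F ↦ 0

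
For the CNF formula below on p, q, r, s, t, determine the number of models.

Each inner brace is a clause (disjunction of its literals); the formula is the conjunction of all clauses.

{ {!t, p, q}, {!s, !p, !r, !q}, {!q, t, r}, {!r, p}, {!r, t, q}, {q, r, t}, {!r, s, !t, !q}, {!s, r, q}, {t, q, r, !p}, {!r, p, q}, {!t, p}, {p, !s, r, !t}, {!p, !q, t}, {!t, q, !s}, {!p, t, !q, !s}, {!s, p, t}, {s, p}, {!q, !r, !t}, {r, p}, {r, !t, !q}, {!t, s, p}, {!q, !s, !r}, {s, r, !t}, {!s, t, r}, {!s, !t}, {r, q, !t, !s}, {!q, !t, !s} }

There are 2^5 = 32 truth assignments over (p, q, r, s, t).
Split on s. With s = true, the clauses containing s are satisfied and !s drops from the rest; 0 of the 2^4 = 16 assignments to the other variables satisfy what remains.
With s = false, by the same count on the reduced clause set, 1 assignment works.
(One model: p=T, q=F, r=T, s=F, t=T.)
Total: 0 + 1 = 1.

1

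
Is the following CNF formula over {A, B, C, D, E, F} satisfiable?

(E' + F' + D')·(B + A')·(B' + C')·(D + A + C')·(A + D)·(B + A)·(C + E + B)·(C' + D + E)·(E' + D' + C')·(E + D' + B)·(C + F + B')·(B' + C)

Suppose B = 1.
Unit clause (C') forces C = 0.
That conflicts with the unit clause (C).
That branch fails; take B = 0 instead.
Unit clause (A') forces A = 0.
That conflicts with the unit clause (A).
Both values of B lead to a conflict.
No assignment satisfies every clause.

No, unsatisfiable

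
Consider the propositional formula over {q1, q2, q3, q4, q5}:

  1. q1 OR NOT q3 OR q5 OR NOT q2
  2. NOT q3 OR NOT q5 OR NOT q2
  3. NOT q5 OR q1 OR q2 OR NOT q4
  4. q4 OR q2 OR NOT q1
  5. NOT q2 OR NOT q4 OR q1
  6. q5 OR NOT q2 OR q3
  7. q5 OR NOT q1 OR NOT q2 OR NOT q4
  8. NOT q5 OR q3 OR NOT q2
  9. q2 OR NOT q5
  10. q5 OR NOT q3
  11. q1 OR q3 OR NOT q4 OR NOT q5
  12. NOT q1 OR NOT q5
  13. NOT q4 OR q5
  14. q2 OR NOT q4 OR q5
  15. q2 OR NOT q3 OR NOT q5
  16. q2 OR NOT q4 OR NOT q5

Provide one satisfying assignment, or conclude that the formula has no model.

Case q2 = false:
The clause (NOT q5) is unit, so q5 = false.
The clause (NOT q3) is unit, so q3 = false.
The clause (NOT q4) is unit, so q4 = false.
The clause (NOT q1) is unit, so q1 = false.
Every clause now holds.

q1: false; q2: false; q3: false; q4: false; q5: false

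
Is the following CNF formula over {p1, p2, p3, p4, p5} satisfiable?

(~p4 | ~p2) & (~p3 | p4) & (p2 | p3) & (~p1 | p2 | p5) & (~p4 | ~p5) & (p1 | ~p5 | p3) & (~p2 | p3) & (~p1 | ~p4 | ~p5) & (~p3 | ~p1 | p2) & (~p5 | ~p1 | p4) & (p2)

From the singleton clause (p2), p2 = 1.
From the singleton clause (~p4), p4 = 0.
From the singleton clause (~p3), p3 = 0.
Now (p3) is unsatisfied and unit — conflict.
No assignment satisfies every clause.

No, unsatisfiable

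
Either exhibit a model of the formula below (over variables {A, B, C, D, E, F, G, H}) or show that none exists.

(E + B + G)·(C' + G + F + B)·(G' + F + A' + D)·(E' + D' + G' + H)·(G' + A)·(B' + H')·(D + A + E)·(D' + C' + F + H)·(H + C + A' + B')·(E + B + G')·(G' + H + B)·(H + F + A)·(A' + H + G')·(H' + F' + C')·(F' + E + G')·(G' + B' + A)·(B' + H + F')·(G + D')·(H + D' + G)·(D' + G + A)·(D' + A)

Case G = 1:
From the singleton clause (A), A = 1.
From the singleton clause (H), H = 1.
From the singleton clause (B'), B = 0.
From the singleton clause (E), E = 1.
Case F = 0:
From the singleton clause (D), D = 1.
No clause remains; C is free.

A=1; B=0; C=0; D=1; E=1; F=0; G=1; H=1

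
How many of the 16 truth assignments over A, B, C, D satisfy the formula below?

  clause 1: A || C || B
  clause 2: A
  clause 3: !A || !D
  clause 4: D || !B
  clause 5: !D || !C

2

There are 2^4 = 16 truth assignments over (A, B, C, D).
Check each against the 5 clauses (columns in the order A, B, C, D):
  F F F F  ✗ fails (A || C || B)
  F F F T  ✗ fails (A || C || B)
  F F T F  ✗ fails (A)
  F F T T  ✗ fails (A)
  F T F F  ✗ fails (A)
  F T F T  ✗ fails (A)
  F T T F  ✗ fails (A)
  F T T T  ✗ fails (A)
  T F F F  ✓ satisfies all
  T F F T  ✗ fails (!A || !D)
  T F T F  ✓ satisfies all
  T F T T  ✗ fails (!A || !D)
  T T F F  ✗ fails (D || !B)
  T T F T  ✗ fails (!A || !D)
  T T T F  ✗ fails (D || !B)
  T T T T  ✗ fails (!A || !D)
2 of the 16 rows are models.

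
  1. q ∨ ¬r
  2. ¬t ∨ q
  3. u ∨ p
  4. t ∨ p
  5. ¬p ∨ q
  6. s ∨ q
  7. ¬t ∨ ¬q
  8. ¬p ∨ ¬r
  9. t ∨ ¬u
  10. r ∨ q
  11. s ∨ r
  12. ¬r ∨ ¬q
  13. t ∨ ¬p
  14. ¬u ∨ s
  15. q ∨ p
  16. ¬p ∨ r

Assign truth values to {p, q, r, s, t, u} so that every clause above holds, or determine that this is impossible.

Case q = True:
The clause (¬t) is unit, so t = False.
The clause (p) is unit, so p = True.
Now (¬p) is unsatisfied and unit — conflict.
So q must be the other value — set q = False.
The clause (¬r) is unit, so r = False.
Now (r) is unsatisfied and unit — conflict.
Both values of q lead to a conflict.

UNSATISFIABLE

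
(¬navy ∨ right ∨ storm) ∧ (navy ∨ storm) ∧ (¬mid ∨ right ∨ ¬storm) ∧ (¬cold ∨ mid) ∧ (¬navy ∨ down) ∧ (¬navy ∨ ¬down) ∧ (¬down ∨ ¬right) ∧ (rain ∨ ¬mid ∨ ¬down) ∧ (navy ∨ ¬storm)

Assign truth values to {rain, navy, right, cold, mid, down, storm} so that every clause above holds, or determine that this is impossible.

Case navy = True:
Unit clause (down) forces down = True.
That conflicts with the unit clause (¬down).
So navy must be the other value — set navy = False.
Unit clause (storm) forces storm = True.
That conflicts with the unit clause (¬storm).
Either choice for navy ends in contradiction.

UNSATISFIABLE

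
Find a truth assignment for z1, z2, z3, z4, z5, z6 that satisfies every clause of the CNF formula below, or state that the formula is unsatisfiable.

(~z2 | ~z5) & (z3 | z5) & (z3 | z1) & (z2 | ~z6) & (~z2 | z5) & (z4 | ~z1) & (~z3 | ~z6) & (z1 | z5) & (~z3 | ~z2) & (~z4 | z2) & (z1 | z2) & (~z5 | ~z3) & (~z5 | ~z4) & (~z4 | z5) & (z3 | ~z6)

Branch on z2: set z2 = 0.
(~z6) alone gives z6 = 0.
(~z4) alone gives z4 = 0.
(~z1) alone gives z1 = 0.
Now (z1) is unsatisfied and unit — conflict.
That branch fails; take z2 = 1 instead.
(~z5) alone gives z5 = 0.
Now (z5) is unsatisfied and unit — conflict.
Either choice for z2 ends in contradiction.

UNSATISFIABLE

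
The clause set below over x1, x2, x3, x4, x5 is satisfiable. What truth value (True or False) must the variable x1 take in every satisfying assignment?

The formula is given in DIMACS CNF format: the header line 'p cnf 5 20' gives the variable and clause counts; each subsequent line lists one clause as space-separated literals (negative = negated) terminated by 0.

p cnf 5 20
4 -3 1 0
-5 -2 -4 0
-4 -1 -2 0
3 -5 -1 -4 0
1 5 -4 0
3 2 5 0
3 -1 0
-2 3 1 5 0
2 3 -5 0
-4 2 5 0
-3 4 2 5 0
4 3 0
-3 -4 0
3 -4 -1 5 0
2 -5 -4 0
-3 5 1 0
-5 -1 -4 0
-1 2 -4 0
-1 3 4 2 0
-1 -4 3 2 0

Suppose x1 = False.
Try x4 = True.
The clause (x5) is unit, so x5 = True.
The clause (¬x2) is unit, so x2 = False.
Now (x2) is unsatisfied and unit — conflict.
Undo x4 and try x4 = False.
The clause (¬x3) is unit, so x3 = False.
Now (x3) is unsatisfied and unit — conflict.
Neither x4 = True nor x4 = False works.
So every satisfying assignment has x1 = True.

True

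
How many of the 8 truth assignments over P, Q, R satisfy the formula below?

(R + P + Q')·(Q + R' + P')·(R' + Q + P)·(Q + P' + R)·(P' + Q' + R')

There are 2^3 = 8 truth assignments over (P, Q, R).
Split on Q. With Q = 1, the clauses containing Q are satisfied and Q' drops from the rest; 2 of the 2^2 = 4 assignments to the other variables satisfy what remains.
With Q = 0, by the same count on the reduced clause set, 1 assignment works.
Total: 2 + 1 = 3.

3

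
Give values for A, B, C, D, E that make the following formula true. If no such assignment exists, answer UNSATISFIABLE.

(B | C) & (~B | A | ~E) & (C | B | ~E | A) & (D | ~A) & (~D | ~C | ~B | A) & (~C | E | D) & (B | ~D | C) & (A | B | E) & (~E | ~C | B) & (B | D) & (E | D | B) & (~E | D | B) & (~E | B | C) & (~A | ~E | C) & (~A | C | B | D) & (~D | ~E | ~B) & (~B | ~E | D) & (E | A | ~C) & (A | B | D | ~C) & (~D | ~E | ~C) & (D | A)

Suppose B = 1.
Suppose A = 1.
The clause (D) is unit, so D = 1.
The clause (~E) is unit, so E = 0.
Every clause is now satisfied; C is unconstrained.

A=1; B=1; C=0; D=1; E=0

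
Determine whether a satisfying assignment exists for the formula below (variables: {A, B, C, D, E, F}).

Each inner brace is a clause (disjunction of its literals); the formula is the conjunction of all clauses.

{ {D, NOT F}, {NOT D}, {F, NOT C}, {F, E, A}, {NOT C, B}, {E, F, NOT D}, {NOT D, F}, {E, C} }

Yes

Unit clause (NOT D) forces D = false.
Unit clause (NOT F) forces F = false.
Unit clause (NOT C) forces C = false.
Unit clause (E) forces E = true.
No clause remains; A, B are free.
A satisfying assignment: A: true; B: false; C: false; D: false; E: true; F: false.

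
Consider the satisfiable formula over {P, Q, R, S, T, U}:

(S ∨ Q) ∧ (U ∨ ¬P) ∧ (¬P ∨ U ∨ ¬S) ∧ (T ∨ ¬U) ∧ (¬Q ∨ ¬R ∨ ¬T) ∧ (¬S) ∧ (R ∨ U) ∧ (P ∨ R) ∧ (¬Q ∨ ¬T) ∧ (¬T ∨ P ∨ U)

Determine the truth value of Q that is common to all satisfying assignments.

True

Suppose Q = False.
The clause (S) is unit, so S = True.
Now (¬S) is unsatisfied and unit — conflict.
So every satisfying assignment has Q = True.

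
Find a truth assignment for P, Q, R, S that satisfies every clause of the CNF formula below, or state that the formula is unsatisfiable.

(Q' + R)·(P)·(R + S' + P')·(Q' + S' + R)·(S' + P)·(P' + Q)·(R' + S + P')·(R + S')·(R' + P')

From the singleton clause (P), P = 1.
From the singleton clause (Q), Q = 1.
From the singleton clause (R), R = 1.
That conflicts with the unit clause (R').

UNSATISFIABLE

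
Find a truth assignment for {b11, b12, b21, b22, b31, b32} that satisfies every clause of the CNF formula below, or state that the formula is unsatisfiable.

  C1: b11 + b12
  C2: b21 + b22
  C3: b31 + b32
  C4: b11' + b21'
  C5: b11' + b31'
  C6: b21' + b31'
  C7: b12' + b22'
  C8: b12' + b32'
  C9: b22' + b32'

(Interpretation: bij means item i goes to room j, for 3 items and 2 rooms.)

Try b11 = 1.
(b21') alone gives b21 = 0.
(b22) alone gives b22 = 1.
(b31') alone gives b31 = 0.
(b32) alone gives b32 = 1.
Now (b32') is unsatisfied and unit — conflict.
That branch fails; take b11 = 0 instead.
(b12) alone gives b12 = 1.
(b22') alone gives b22 = 0.
(b21) alone gives b21 = 1.
(b31') alone gives b31 = 0.
(b32) alone gives b32 = 1.
Now (b32') is unsatisfied and unit — conflict.
Either choice for b11 ends in contradiction.

UNSATISFIABLE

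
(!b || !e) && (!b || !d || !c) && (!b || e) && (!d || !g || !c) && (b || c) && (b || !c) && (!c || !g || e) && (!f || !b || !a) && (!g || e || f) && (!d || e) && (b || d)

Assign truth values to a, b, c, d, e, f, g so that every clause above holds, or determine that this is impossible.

Branch on b: set b = false.
From the singleton clause (c), c = true.
That conflicts with the unit clause (!c).
Backtrack on b: now try b = true.
From the singleton clause (!e), e = false.
That conflicts with the unit clause (e).
Neither b = true nor b = false works.

UNSATISFIABLE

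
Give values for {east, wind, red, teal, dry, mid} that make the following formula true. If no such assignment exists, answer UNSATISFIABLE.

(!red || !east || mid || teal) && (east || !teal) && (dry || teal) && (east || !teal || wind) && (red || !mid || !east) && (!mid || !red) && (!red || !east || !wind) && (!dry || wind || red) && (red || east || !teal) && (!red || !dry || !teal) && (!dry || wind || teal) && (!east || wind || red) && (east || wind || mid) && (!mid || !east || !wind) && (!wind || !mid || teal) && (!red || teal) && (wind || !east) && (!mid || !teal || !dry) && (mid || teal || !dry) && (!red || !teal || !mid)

east: true,  wind: true,  red: false,  teal: true,  dry: false,  mid: false

Try east = true.
From the singleton clause (wind), wind = true.
From the singleton clause (!red), red = false.
From the singleton clause (!mid), mid = false.
Try dry = false.
From the singleton clause (teal), teal = true.
Every clause now holds.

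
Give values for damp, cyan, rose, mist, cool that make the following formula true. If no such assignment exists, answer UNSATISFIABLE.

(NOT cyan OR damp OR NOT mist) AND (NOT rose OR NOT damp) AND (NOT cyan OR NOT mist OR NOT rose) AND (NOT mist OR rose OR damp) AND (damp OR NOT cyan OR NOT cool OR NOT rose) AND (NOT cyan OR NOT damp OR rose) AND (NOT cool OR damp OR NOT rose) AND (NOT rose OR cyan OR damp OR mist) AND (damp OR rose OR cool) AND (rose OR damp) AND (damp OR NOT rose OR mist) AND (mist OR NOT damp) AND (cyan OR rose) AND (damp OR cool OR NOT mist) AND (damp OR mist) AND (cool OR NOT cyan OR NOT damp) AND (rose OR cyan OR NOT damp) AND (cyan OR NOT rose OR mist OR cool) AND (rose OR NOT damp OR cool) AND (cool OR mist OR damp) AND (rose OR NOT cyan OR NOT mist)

Branch on rose: set rose = false.
Unit clause (damp) forces damp = true.
Unit clause (NOT cyan) forces cyan = false.
Now (cyan) is unsatisfied and unit — conflict.
Backtrack on rose: now try rose = true.
Unit clause (NOT damp) forces damp = false.
Unit clause (NOT cool) forces cool = false.
Unit clause (mist) forces mist = true.
Now (NOT mist) is unsatisfied and unit — conflict.
Either choice for rose ends in contradiction.

UNSATISFIABLE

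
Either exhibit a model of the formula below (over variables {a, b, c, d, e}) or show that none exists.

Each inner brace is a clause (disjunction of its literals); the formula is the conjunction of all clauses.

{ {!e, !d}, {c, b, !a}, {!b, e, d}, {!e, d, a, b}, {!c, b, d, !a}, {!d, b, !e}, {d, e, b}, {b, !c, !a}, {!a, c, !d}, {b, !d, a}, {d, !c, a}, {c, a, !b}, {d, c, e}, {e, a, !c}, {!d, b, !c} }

Case e = false:
Case b = true:
From the singleton clause (d), d = true.
Case a = true:
From the singleton clause (c), c = true.
All clauses are satisfied.

a ↦ true,  b ↦ true,  c ↦ true,  d ↦ true,  e ↦ false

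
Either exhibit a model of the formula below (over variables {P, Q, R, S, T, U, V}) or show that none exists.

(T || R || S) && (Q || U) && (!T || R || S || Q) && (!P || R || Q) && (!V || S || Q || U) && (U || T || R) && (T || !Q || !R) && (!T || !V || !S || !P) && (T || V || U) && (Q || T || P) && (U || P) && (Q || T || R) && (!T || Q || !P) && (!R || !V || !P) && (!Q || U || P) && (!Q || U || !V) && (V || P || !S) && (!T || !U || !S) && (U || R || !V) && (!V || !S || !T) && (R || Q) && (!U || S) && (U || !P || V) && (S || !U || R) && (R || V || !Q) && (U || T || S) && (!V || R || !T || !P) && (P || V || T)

Suppose Q = true.
Suppose T = false.
The clause (!R) is unit, so R = false.
The clause (S) is unit, so S = true.
The clause (U) is unit, so U = true.
The clause (V) is unit, so V = true.
All clauses hold; P can take either value.

P=true, Q=true, R=false, S=true, T=false, U=true, V=true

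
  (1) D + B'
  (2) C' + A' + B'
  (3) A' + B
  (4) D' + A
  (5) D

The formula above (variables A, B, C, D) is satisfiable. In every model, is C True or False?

False

Suppose C = 1.
The clause (D) is unit, so D = 1.
The clause (A) is unit, so A = 1.
The clause (B') is unit, so B = 0.
But (B) is also a unit clause — contradiction.
So every satisfying assignment has C = False.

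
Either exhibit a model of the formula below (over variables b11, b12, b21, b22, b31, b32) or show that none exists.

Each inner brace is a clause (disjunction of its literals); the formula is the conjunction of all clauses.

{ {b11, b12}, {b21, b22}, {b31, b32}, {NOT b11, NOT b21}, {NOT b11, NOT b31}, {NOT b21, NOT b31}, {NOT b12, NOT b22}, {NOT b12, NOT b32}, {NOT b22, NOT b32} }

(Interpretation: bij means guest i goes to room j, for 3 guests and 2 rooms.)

UNSATISFIABLE

Try b11 = true.
The clause (NOT b21) is unit, so b21 = false.
The clause (b22) is unit, so b22 = true.
The clause (NOT b31) is unit, so b31 = false.
The clause (b32) is unit, so b32 = true.
Now (NOT b32) is unsatisfied and unit — conflict.
Undo b11 and try b11 = false.
The clause (b12) is unit, so b12 = true.
The clause (NOT b22) is unit, so b22 = false.
The clause (b21) is unit, so b21 = true.
The clause (NOT b31) is unit, so b31 = false.
The clause (b32) is unit, so b32 = true.
Now (NOT b32) is unsatisfied and unit — conflict.
Either choice for b11 ends in contradiction.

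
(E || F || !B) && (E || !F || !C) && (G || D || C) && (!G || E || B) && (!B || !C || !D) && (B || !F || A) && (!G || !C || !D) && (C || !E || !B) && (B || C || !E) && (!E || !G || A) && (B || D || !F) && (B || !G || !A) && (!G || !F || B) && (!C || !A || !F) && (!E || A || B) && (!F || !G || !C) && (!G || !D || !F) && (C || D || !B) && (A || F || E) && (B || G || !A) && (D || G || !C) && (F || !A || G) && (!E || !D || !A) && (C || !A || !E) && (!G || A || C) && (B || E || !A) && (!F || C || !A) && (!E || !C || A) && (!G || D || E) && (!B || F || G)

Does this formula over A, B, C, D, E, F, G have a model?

Case E = false:
Case F = true:
(!C) alone gives C = false.
(!A) alone gives A = false.
(B) alone gives B = true.
(D) alone gives D = true.
(!G) alone gives G = false.
This assignment satisfies each clause.
A satisfying assignment: A ↦ false; B ↦ true; C ↦ false; D ↦ true; E ↦ false; F ↦ true; G ↦ false.

Satisfiable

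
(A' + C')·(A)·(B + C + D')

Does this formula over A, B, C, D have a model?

(A) alone gives A = 1.
(C') alone gives C = 0.
Suppose B = 0.
(D') alone gives D = 0.
This assignment satisfies each clause.
A satisfying assignment: A: 1, B: 0, C: 0, D: 0.

Yes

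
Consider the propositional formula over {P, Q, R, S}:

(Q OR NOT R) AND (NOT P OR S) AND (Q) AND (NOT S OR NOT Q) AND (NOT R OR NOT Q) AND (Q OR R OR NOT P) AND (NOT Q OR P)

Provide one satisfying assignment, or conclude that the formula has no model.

(Q) alone gives Q = true.
(NOT S) alone gives S = false.
(NOT P) alone gives P = false.
Now (P) is unsatisfied and unit — conflict.

UNSATISFIABLE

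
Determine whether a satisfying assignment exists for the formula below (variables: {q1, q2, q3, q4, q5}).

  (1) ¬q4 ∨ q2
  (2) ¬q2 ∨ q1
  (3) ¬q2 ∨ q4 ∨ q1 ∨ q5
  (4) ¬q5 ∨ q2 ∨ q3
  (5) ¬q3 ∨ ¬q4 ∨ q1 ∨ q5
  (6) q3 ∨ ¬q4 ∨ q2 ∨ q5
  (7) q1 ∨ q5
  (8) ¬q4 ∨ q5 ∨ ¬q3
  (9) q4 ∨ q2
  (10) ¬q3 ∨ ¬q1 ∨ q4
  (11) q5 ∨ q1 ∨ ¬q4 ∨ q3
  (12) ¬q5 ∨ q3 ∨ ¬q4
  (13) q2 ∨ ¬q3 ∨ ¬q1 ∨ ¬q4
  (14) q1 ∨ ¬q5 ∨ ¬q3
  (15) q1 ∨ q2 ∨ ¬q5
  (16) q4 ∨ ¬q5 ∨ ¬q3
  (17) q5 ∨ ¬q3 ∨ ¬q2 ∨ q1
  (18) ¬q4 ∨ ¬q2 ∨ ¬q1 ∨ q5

Yes, satisfiable

Try q4 = False.
The clause (q2) is unit, so q2 = True.
The clause (q1) is unit, so q1 = True.
The clause (¬q3) is unit, so q3 = False.
All clauses hold; q5 can take either value.
A satisfying assignment: q1 ↦ True, q2 ↦ True, q3 ↦ False, q4 ↦ False, q5 ↦ False.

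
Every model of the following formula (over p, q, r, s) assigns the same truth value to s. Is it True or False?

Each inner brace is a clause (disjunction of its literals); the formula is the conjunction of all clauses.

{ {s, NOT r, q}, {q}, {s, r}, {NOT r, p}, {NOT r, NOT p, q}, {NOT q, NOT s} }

False

Suppose s = true.
Unit clause (q) forces q = true.
But (NOT q) is also a unit clause — contradiction.
So every satisfying assignment has s = False.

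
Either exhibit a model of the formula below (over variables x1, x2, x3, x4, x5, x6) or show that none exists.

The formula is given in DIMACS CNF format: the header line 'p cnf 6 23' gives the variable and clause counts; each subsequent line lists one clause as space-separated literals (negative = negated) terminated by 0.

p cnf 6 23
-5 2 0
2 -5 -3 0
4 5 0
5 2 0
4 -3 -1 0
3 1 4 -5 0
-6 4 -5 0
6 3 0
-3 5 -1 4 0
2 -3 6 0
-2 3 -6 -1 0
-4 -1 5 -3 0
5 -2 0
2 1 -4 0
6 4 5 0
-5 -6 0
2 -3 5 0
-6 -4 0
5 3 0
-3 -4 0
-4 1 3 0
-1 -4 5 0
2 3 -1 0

Suppose x5 = True.
From the singleton clause (x2), x2 = True.
From the singleton clause (¬x6), x6 = False.
From the singleton clause (x3), x3 = True.
From the singleton clause (¬x4), x4 = False.
From the singleton clause (¬x1), x1 = False.
This assignment satisfies each clause.

x1 ↦ False; x2 ↦ True; x3 ↦ True; x4 ↦ False; x5 ↦ True; x6 ↦ False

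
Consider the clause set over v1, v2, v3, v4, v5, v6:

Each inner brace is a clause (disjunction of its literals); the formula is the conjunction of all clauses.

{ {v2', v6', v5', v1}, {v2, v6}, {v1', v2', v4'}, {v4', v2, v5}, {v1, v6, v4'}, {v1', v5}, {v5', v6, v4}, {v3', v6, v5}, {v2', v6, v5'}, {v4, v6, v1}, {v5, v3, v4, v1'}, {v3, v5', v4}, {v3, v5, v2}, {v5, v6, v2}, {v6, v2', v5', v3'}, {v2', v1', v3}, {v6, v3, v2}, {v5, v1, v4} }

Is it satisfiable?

Suppose v2 = 1.
Suppose v1 = 0.
Suppose v6 = 1.
From the singleton clause (v5'), v5 = 0.
From the singleton clause (v4), v4 = 1.
Every clause is now satisfied; v3 is unconstrained.
A satisfying assignment: v1: 0; v2: 1; v3: 0; v4: 1; v5: 0; v6: 1.

Satisfiable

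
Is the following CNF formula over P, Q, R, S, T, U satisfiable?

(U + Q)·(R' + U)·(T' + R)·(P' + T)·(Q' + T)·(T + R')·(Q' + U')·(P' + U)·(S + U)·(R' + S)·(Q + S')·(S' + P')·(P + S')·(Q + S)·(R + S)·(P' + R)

Unsatisfiable

Try U = 1.
From the singleton clause (Q'), Q = 0.
From the singleton clause (S'), S = 0.
But (S) is also a unit clause — contradiction.
So U must be the other value — set U = 0.
From the singleton clause (Q), Q = 1.
From the singleton clause (R'), R = 0.
From the singleton clause (T'), T = 0.
But (T) is also a unit clause — contradiction.
Both values of U lead to a conflict.
No assignment satisfies every clause.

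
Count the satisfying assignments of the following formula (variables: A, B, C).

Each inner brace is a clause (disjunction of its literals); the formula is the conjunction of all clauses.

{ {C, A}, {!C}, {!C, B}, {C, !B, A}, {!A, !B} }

1

There are 2^3 = 8 truth assignments over (A, B, C).
Check each against the 5 clauses (columns in the order A, B, C):
  F F F  ✗ fails (C || A)
  F F T  ✗ fails (!C)
  F T F  ✗ fails (C || A)
  F T T  ✗ fails (!C)
  T F F  ✓ satisfies all
  T F T  ✗ fails (!C)
  T T F  ✗ fails (!A || !B)
  T T T  ✗ fails (!C)
1 of the 8 rows is a model.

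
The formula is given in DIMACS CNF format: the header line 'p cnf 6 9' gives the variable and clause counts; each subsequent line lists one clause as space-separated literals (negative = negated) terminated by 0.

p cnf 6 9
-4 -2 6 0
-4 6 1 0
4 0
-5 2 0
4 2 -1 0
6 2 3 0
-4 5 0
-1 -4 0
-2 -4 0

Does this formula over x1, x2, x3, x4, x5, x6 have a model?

Unsatisfiable

The clause (x4) is unit, so x4 = True.
The clause (x5) is unit, so x5 = True.
The clause (x2) is unit, so x2 = True.
But (¬x2) is also a unit clause — contradiction.
No assignment satisfies every clause.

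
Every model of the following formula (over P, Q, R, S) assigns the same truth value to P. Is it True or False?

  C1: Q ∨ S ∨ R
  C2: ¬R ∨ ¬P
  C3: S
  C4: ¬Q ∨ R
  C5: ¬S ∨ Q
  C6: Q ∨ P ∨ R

False

Suppose P = True.
(¬R) alone gives R = False.
(S) alone gives S = True.
(¬Q) alone gives Q = False.
But (Q) is also a unit clause — contradiction.
So every satisfying assignment has P = False.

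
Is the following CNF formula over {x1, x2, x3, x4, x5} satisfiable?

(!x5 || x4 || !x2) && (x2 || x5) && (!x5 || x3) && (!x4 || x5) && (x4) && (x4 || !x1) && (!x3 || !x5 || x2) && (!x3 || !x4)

No, unsatisfiable

Unit clause (x4) forces x4 = true.
Unit clause (x5) forces x5 = true.
Unit clause (x3) forces x3 = true.
That conflicts with the unit clause (!x3).
No assignment satisfies every clause.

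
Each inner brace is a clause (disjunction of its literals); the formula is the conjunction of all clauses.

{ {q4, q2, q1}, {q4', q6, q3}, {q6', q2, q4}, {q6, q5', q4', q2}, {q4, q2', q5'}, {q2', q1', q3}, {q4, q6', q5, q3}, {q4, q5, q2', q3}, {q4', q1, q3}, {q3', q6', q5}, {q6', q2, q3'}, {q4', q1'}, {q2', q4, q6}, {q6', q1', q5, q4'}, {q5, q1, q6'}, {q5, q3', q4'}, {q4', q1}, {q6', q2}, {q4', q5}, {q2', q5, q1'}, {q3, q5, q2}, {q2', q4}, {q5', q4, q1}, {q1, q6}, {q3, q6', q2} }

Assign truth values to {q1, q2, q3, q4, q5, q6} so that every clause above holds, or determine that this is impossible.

Try q4 = 0.
(q2') alone gives q2 = 0.
(q1) alone gives q1 = 1.
(q6') alone gives q6 = 0.
Try q3 = 1.
All clauses hold; q5 can take either value.

q1 ↦ 1, q2 ↦ 0, q3 ↦ 1, q4 ↦ 0, q5 ↦ 1, q6 ↦ 0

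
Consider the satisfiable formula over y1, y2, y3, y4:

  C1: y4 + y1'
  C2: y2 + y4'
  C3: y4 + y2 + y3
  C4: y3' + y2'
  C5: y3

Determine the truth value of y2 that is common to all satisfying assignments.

Suppose y2 = 1.
The clause (y3') is unit, so y3 = 0.
That conflicts with the unit clause (y3).
So every satisfying assignment has y2 = False.

False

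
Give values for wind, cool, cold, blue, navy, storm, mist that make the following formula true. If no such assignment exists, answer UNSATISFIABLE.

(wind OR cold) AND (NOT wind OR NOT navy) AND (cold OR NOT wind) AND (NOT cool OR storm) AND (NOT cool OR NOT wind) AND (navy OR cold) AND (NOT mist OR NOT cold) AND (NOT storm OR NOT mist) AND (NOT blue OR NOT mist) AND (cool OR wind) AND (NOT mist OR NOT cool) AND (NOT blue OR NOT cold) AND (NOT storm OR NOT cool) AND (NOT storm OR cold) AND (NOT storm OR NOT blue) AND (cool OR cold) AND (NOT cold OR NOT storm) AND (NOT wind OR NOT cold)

Suppose wind = true.
From the singleton clause (NOT navy), navy = false.
From the singleton clause (cold), cold = true.
That conflicts with the unit clause (NOT cold).
That branch fails; take wind = false instead.
From the singleton clause (cold), cold = true.
From the singleton clause (NOT mist), mist = false.
From the singleton clause (cool), cool = true.
From the singleton clause (storm), storm = true.
That conflicts with the unit clause (NOT storm).
Either choice for wind ends in contradiction.

UNSATISFIABLE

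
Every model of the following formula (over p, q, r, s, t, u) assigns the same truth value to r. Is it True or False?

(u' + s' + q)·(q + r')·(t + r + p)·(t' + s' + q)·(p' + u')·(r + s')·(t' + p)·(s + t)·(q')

Suppose r = 1.
From the singleton clause (q), q = 1.
That conflicts with the unit clause (q').
So every satisfying assignment has r = False.

False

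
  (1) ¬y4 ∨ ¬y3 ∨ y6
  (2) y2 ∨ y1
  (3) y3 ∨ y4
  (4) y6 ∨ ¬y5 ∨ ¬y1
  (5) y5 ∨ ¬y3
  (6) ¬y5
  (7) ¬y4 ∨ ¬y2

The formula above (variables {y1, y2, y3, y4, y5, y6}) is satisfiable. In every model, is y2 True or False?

Suppose y2 = True.
The clause (¬y5) is unit, so y5 = False.
The clause (¬y3) is unit, so y3 = False.
The clause (y4) is unit, so y4 = True.
That conflicts with the unit clause (¬y4).
So every satisfying assignment has y2 = False.

False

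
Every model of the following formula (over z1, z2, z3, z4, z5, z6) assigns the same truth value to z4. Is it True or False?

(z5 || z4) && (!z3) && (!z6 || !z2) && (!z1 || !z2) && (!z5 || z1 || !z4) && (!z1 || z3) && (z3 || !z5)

True

Suppose z4 = false.
Unit clause (z5) forces z5 = true.
Unit clause (!z3) forces z3 = false.
That conflicts with the unit clause (z3).
So every satisfying assignment has z4 = True.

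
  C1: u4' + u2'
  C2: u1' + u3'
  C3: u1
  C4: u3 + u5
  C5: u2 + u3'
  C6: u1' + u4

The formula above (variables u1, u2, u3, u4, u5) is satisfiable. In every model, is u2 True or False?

Suppose u2 = 1.
Unit clause (u4') forces u4 = 0.
Unit clause (u1) forces u1 = 1.
But (u1') is also a unit clause — contradiction.
So every satisfying assignment has u2 = False.

False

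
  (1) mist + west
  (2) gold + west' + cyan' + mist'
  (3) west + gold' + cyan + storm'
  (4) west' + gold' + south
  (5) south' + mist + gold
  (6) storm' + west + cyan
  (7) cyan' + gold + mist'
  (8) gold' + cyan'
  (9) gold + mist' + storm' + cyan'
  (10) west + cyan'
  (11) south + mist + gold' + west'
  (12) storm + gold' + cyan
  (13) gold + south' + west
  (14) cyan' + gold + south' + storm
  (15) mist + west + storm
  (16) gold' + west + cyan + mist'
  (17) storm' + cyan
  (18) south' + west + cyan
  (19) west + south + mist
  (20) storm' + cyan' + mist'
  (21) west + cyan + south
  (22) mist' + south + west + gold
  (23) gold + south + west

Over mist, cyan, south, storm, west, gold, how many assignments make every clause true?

There are 2^6 = 64 truth assignments over (mist, cyan, south, storm, west, gold).
Split on mist. With mist = 1, the clauses containing mist are satisfied and mist' drops from the rest; 2 of the 2^5 = 32 assignments to the other variables satisfy what remains.
With mist = 0, by the same count on the reduced clause set, 3 assignments work.
Total: 2 + 3 = 5.

5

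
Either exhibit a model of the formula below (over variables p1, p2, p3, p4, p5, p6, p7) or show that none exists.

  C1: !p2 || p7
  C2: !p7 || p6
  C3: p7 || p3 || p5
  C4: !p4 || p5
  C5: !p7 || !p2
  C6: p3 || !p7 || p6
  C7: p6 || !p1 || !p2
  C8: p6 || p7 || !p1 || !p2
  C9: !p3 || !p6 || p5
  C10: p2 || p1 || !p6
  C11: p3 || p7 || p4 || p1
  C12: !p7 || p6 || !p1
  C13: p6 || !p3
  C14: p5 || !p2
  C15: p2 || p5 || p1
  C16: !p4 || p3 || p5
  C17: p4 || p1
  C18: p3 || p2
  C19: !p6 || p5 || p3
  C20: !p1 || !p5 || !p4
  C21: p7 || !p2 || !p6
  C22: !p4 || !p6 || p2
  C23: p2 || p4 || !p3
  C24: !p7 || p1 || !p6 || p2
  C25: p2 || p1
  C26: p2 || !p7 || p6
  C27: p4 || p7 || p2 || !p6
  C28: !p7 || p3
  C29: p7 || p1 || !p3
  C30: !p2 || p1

UNSATISFIABLE

Case p2 = false:
Unit clause (p3) forces p3 = true.
Unit clause (p6) forces p6 = true.
Unit clause (p5) forces p5 = true.
Unit clause (p1) forces p1 = true.
Unit clause (!p4) forces p4 = false.
Now (p4) is unsatisfied and unit — conflict.
That branch fails; take p2 = true instead.
Unit clause (p7) forces p7 = true.
Now (!p7) is unsatisfied and unit — conflict.
Neither p2 = true nor p2 = false works.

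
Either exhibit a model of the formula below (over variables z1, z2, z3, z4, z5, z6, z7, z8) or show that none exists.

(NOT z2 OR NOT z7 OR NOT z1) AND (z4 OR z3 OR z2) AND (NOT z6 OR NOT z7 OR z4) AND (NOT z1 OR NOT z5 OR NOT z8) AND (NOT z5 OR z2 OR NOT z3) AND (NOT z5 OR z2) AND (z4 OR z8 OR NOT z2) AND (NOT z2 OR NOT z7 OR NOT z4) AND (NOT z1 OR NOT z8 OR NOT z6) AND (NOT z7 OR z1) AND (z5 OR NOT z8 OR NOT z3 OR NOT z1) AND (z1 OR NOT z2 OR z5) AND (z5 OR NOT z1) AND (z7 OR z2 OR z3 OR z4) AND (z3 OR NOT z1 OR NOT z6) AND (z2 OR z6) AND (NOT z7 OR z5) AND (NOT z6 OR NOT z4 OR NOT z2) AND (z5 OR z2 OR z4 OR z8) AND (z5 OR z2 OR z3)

z1 ↦ false, z2 ↦ false, z3 ↦ true, z4 ↦ true, z5 ↦ false, z6 ↦ true, z7 ↦ false, z8 ↦ true

Branch on z5: set z5 = false.
(NOT z1) alone gives z1 = false.
(NOT z7) alone gives z7 = false.
(NOT z2) alone gives z2 = false.
(z6) alone gives z6 = true.
(z3) alone gives z3 = true.
Branch on z4: set z4 = true.
Every clause is now satisfied; z8 is unconstrained.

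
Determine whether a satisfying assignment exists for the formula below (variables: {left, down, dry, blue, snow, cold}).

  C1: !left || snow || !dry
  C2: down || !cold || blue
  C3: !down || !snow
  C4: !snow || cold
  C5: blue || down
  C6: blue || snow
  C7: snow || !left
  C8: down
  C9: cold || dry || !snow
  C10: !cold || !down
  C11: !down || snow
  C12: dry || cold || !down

No

The clause (down) is unit, so down = true.
The clause (!snow) is unit, so snow = false.
Now (snow) is unsatisfied and unit — conflict.
No assignment satisfies every clause.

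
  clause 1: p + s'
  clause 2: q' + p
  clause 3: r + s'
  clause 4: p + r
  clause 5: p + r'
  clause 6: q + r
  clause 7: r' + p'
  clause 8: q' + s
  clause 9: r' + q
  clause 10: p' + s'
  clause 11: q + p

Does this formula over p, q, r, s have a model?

Case p = 1:
Unit clause (r') forces r = 0.
Unit clause (s') forces s = 0.
Unit clause (q) forces q = 1.
Now (q') is unsatisfied and unit — conflict.
Undo p and try p = 0.
Unit clause (s') forces s = 0.
Unit clause (q') forces q = 0.
Now (q) is unsatisfied and unit — conflict.
Both values of p lead to a conflict.
No assignment satisfies every clause.

No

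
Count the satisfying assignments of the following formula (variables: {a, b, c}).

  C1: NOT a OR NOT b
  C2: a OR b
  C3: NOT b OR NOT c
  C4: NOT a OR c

There are 2^3 = 8 truth assignments over (a, b, c).
Check each against the 4 clauses (columns in the order a, b, c):
  F F F  ✗ fails (a OR b)
  F F T  ✗ fails (a OR b)
  F T F  ✓ satisfies all
  F T T  ✗ fails (NOT b OR NOT c)
  T F F  ✗ fails (NOT a OR c)
  T F T  ✓ satisfies all
  T T F  ✗ fails (NOT a OR NOT b)
  T T T  ✗ fails (NOT a OR NOT b)
2 of the 8 rows are models.

2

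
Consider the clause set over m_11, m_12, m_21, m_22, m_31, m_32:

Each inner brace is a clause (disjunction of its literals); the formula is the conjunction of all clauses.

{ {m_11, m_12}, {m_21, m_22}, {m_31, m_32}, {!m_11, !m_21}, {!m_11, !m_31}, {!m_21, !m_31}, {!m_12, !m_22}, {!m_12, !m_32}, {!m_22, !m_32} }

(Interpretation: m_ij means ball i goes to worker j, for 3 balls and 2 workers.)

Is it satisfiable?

Try m_11 = true.
From the singleton clause (!m_21), m_21 = false.
From the singleton clause (m_22), m_22 = true.
From the singleton clause (!m_31), m_31 = false.
From the singleton clause (m_32), m_32 = true.
Now (!m_32) is unsatisfied and unit — conflict.
That branch fails; take m_11 = false instead.
From the singleton clause (m_12), m_12 = true.
From the singleton clause (!m_22), m_22 = false.
From the singleton clause (m_21), m_21 = true.
From the singleton clause (!m_31), m_31 = false.
From the singleton clause (m_32), m_32 = true.
Now (!m_32) is unsatisfied and unit — conflict.
Neither m_11 = true nor m_11 = false works.
No assignment satisfies every clause.

No, unsatisfiable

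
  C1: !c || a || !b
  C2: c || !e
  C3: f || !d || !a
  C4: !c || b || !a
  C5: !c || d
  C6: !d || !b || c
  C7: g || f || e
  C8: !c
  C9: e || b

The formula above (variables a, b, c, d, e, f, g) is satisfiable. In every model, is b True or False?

True

Suppose b = false.
The clause (!c) is unit, so c = false.
The clause (!e) is unit, so e = false.
That conflicts with the unit clause (e).
So every satisfying assignment has b = True.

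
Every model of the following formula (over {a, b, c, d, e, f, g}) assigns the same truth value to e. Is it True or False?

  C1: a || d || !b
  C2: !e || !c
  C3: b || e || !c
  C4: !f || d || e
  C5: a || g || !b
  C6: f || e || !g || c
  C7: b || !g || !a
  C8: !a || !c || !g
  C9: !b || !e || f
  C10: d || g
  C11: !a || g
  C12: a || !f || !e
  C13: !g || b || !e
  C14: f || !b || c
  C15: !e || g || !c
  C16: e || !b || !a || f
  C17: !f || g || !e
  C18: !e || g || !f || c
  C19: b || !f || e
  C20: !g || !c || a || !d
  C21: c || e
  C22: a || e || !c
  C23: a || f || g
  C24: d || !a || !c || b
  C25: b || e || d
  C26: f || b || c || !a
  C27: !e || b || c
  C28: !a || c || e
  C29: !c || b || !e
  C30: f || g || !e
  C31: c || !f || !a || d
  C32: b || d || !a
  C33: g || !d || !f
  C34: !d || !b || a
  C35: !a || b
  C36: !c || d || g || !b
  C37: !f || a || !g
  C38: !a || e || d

Suppose e = false.
(c) alone gives c = true.
(b) alone gives b = true.
(a) alone gives a = true.
(!g) alone gives g = false.
Now (g) is unsatisfied and unit — conflict.
So every satisfying assignment has e = True.

True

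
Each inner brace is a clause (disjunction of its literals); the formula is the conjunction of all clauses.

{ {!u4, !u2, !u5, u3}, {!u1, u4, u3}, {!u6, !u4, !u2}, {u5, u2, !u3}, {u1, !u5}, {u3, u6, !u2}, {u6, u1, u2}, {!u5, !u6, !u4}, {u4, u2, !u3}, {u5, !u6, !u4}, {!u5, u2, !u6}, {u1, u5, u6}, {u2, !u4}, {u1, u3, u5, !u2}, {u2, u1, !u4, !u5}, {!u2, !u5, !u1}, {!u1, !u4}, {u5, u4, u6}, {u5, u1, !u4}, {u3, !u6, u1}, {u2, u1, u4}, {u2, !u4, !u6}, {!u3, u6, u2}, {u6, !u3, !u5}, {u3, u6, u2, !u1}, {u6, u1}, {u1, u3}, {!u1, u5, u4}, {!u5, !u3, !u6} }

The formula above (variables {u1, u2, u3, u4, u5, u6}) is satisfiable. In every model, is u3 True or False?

Suppose u3 = false.
(u1) alone gives u1 = true.
(u4) alone gives u4 = true.
Now (!u4) is unsatisfied and unit — conflict.
So every satisfying assignment has u3 = True.

True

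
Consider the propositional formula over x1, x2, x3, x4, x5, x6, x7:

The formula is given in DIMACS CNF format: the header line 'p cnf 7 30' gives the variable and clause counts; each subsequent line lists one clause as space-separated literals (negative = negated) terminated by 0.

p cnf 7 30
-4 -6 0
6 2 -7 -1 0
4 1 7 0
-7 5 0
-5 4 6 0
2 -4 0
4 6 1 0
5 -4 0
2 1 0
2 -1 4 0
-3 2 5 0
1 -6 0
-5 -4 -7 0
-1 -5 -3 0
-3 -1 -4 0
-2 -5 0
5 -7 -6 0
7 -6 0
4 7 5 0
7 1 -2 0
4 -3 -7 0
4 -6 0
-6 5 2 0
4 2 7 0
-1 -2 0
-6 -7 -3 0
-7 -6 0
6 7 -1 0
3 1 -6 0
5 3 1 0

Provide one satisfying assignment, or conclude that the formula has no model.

Try x4 = False.
From the singleton clause (¬x6), x6 = False.
From the singleton clause (¬x5), x5 = False.
From the singleton clause (¬x7), x7 = False.
That conflicts with the unit clause (x7).
That branch fails; take x4 = True instead.
From the singleton clause (¬x6), x6 = False.
From the singleton clause (x2), x2 = True.
From the singleton clause (x5), x5 = True.
That conflicts with the unit clause (¬x5).
Neither x4 = True nor x4 = False works.

UNSATISFIABLE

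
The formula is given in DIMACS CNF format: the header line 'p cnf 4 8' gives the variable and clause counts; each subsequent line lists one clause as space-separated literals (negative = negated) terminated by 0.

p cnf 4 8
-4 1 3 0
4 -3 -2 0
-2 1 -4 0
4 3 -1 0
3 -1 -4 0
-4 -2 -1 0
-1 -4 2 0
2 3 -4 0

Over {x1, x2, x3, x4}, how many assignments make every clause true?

There are 2^4 = 16 truth assignments over (x1, x2, x3, x4).
Check each against the 8 clauses (columns in the order x1, x2, x3, x4):
  F F F F  ✓ satisfies all
  F F F T  ✗ fails (¬x4 ∨ x1 ∨ x3)
  F F T F  ✓ satisfies all
  F F T T  ✓ satisfies all
  F T F F  ✓ satisfies all
  F T F T  ✗ fails (¬x4 ∨ x1 ∨ x3)
  F T T F  ✗ fails (x4 ∨ ¬x3 ∨ ¬x2)
  F T T T  ✗ fails (¬x2 ∨ x1 ∨ ¬x4)
  T F F F  ✗ fails (x4 ∨ x3 ∨ ¬x1)
  T F F T  ✗ fails (x3 ∨ ¬x1 ∨ ¬x4)
  T F T F  ✓ satisfies all
  T F T T  ✗ fails (¬x1 ∨ ¬x4 ∨ x2)
  T T F F  ✗ fails (x4 ∨ x3 ∨ ¬x1)
  T T F T  ✗ fails (x3 ∨ ¬x1 ∨ ¬x4)
  T T T F  ✗ fails (x4 ∨ ¬x3 ∨ ¬x2)
  T T T T  ✗ fails (¬x4 ∨ ¬x2 ∨ ¬x1)
5 of the 16 rows are models.

5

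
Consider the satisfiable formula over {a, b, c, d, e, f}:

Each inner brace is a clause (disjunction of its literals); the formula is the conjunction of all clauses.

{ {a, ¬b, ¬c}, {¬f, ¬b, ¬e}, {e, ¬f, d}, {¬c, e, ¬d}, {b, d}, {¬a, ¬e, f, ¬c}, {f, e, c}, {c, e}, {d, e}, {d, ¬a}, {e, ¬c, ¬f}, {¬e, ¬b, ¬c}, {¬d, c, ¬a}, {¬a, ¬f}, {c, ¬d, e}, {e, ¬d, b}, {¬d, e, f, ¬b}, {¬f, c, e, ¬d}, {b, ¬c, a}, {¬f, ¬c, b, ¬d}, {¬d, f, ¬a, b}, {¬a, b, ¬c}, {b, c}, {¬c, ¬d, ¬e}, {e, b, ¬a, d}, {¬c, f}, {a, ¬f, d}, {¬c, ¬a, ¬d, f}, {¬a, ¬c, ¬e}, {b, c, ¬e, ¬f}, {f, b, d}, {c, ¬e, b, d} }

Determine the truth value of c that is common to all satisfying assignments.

False

Suppose c = True.
(f) alone gives f = True.
(e) alone gives e = True.
(¬b) alone gives b = False.
(d) alone gives d = True.
That conflicts with the unit clause (¬d).
So every satisfying assignment has c = False.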